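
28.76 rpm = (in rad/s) 3.012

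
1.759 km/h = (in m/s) 0.4886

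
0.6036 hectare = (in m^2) 6036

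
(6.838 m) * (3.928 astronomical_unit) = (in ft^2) 4.325e+13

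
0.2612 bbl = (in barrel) 0.2612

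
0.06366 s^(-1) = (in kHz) 6.366e-05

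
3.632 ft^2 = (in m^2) 0.3374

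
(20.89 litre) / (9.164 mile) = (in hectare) 1.416e-10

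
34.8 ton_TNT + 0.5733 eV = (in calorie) 3.48e+10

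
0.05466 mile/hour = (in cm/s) 2.444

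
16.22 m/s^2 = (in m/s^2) 16.22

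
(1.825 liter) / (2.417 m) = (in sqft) 0.008127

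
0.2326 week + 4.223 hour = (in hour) 43.3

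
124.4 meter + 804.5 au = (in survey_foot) 3.949e+14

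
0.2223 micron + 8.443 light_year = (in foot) 2.621e+17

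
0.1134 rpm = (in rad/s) 0.01188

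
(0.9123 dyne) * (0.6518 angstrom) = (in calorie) 1.421e-16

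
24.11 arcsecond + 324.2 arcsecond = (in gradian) 0.1075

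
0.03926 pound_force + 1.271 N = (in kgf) 0.1474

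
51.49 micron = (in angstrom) 5.149e+05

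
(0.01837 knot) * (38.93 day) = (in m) 3.179e+04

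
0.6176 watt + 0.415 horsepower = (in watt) 310.1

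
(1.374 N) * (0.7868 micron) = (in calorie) 2.584e-07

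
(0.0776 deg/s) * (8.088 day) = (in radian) 946.4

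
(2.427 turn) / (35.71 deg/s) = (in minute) 0.4078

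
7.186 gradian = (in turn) 0.01797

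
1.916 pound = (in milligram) 8.691e+05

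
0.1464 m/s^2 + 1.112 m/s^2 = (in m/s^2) 1.258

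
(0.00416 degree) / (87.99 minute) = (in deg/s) 7.88e-07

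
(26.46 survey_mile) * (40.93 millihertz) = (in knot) 3388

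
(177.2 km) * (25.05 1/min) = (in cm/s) 7.398e+06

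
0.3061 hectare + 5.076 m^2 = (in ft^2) 3.3e+04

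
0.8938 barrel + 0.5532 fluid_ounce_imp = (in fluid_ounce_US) 4806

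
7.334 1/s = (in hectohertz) 0.07334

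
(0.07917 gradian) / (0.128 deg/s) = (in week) 9.204e-07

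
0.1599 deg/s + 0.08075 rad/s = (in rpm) 0.7978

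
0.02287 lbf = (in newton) 0.1017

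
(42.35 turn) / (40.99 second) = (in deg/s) 371.9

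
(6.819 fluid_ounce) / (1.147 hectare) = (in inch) 6.922e-07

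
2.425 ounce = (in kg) 0.06875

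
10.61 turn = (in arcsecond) 1.375e+07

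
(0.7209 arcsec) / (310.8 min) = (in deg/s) 1.074e-08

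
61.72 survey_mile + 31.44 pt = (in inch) 3.911e+06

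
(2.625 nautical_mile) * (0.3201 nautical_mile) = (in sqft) 3.102e+07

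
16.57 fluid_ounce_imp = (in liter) 0.4708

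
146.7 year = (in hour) 1.285e+06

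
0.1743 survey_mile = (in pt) 7.951e+05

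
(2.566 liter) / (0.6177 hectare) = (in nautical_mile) 2.243e-10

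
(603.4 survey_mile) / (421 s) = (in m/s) 2307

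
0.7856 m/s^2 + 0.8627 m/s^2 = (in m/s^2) 1.648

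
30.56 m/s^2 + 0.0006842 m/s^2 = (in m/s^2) 30.56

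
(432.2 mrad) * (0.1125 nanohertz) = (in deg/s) 2.786e-09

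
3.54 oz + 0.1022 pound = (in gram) 146.7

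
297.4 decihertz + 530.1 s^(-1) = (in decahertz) 55.98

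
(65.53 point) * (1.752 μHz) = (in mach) 1.189e-10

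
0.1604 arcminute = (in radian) 4.666e-05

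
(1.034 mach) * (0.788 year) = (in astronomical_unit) 0.05849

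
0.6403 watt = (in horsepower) 0.0008587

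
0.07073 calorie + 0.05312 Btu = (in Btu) 0.0534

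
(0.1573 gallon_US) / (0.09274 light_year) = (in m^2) 6.787e-19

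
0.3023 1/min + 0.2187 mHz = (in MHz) 5.257e-09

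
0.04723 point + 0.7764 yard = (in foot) 2.329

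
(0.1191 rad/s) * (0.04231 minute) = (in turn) 0.04812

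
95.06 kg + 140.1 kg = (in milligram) 2.352e+08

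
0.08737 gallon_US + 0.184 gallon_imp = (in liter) 1.167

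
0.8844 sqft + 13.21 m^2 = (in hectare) 0.001329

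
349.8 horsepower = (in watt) 2.608e+05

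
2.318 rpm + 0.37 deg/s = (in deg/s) 14.28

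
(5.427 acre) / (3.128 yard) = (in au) 5.133e-08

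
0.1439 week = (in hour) 24.18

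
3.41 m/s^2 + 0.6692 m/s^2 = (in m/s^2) 4.079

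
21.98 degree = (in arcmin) 1319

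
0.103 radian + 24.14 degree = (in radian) 0.5243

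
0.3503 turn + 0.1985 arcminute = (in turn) 0.3503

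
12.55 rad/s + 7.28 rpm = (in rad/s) 13.31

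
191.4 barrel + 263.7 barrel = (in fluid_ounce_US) 2.447e+06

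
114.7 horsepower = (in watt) 8.553e+04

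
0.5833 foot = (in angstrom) 1.778e+09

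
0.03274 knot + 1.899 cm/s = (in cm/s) 3.583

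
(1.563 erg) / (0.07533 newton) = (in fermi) 2.075e+09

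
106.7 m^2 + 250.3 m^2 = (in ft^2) 3843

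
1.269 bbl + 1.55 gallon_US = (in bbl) 1.306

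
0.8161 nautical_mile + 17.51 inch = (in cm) 1.512e+05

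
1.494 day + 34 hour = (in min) 4191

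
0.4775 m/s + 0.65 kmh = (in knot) 1.279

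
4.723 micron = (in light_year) 4.992e-22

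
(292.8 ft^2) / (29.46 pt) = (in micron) 2.617e+09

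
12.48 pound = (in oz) 199.7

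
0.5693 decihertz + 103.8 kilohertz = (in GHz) 0.0001038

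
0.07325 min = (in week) 7.267e-06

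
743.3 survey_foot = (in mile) 0.1408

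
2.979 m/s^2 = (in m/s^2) 2.979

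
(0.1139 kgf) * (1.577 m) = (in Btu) 0.00167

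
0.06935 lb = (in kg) 0.03146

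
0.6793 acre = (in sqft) 2.959e+04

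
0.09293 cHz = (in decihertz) 0.009293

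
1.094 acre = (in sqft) 4.765e+04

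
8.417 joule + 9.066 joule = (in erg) 1.748e+08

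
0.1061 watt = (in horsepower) 0.0001423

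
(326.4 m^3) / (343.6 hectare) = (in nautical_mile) 5.129e-08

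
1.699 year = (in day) 620.1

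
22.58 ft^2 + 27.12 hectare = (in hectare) 27.12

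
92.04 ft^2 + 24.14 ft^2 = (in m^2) 10.79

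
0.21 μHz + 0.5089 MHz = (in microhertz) 5.089e+11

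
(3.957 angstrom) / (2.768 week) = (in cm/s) 2.364e-14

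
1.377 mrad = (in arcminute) 4.734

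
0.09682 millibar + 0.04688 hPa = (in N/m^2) 14.37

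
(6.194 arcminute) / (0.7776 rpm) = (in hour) 6.146e-06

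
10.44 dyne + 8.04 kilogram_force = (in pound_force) 17.73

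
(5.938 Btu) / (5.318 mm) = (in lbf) 2.648e+05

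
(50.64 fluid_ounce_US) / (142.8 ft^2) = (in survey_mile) 7.014e-08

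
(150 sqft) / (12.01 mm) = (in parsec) 3.76e-14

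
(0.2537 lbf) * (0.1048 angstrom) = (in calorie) 2.827e-12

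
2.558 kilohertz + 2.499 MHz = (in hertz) 2.502e+06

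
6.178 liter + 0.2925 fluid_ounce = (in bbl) 0.03891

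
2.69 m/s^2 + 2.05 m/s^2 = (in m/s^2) 4.74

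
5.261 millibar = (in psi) 0.0763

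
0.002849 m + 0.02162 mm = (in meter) 0.002871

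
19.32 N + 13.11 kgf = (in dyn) 1.479e+07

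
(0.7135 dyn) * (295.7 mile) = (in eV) 2.119e+19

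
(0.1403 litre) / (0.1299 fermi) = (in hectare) 1.08e+08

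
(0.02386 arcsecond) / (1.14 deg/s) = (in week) 9.613e-12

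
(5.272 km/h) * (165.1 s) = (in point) 6.854e+05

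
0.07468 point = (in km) 2.635e-08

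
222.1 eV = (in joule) 3.558e-17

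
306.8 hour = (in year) 0.03502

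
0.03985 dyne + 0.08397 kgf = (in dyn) 8.235e+04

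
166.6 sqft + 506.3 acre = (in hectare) 204.9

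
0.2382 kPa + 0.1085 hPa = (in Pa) 249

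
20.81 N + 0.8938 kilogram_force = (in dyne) 2.958e+06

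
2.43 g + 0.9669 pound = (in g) 441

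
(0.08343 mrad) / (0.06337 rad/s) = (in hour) 3.657e-07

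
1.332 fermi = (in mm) 1.332e-12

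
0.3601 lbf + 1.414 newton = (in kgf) 0.3075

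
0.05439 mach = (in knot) 36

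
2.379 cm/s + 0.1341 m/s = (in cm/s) 15.79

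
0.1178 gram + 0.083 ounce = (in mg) 2471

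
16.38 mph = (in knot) 14.23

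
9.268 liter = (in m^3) 0.009268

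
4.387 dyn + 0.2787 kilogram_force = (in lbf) 0.6144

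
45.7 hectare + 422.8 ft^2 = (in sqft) 4.92e+06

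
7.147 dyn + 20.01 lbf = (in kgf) 9.076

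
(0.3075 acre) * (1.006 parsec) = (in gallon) 1.02e+22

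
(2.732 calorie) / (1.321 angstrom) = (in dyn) 8.653e+15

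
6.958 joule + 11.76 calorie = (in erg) 5.616e+08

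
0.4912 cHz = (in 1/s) 0.004912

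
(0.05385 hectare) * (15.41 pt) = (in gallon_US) 773.4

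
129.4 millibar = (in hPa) 129.4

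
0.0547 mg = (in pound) 1.206e-07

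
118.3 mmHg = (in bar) 0.1577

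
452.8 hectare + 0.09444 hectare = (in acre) 1119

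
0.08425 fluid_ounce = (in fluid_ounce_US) 0.08425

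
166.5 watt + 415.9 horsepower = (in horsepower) 416.1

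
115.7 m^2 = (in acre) 0.02859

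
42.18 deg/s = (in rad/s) 0.7362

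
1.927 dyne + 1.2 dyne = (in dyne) 3.127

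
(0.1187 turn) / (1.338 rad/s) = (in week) 9.216e-07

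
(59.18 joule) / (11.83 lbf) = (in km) 0.001125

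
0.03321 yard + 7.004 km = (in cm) 7.004e+05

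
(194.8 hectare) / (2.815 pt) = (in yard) 2.145e+09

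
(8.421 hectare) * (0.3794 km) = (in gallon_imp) 7.028e+09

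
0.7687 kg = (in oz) 27.12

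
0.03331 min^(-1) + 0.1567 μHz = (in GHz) 5.553e-13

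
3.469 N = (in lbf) 0.7799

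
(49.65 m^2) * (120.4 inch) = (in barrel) 955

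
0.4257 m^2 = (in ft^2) 4.582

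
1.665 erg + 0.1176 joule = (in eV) 7.34e+17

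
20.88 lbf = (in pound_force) 20.88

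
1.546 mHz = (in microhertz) 1546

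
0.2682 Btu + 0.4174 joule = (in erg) 2.834e+09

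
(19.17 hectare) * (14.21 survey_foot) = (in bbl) 5.222e+06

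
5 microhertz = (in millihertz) 0.005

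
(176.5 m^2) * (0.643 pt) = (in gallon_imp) 8.807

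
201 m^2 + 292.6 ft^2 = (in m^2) 228.2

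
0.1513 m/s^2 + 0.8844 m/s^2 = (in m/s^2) 1.036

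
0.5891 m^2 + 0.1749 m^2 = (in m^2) 0.764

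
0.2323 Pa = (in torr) 0.001742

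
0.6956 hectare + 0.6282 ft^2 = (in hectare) 0.6956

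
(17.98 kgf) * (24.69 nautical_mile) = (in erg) 8.063e+13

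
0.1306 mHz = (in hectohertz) 1.306e-06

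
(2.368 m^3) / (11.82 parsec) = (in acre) 1.604e-21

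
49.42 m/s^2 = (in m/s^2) 49.42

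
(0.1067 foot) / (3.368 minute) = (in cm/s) 0.01609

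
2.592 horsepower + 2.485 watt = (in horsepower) 2.595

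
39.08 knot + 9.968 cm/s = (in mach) 0.05934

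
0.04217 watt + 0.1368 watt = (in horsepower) 0.00024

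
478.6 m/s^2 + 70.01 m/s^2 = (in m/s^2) 548.6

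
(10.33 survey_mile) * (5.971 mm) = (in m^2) 99.27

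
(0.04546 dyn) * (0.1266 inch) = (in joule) 1.462e-09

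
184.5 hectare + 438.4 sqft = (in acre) 455.9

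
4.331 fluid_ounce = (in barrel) 0.0008056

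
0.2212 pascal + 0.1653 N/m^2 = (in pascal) 0.3865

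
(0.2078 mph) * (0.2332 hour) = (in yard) 85.29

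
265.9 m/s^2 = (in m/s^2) 265.9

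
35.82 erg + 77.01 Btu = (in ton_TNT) 1.942e-05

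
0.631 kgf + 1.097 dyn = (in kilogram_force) 0.631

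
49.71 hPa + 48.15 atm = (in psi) 708.3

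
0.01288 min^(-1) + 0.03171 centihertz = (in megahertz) 5.318e-10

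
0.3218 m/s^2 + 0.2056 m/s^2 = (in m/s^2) 0.5274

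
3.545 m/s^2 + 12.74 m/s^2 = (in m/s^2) 16.29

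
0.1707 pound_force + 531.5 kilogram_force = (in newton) 5213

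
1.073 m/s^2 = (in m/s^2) 1.073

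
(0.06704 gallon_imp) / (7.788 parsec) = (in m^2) 1.268e-21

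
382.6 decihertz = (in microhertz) 3.826e+07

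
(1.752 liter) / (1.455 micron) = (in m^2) 1204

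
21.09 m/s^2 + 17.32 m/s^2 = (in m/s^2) 38.41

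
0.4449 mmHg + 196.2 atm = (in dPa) 1.988e+08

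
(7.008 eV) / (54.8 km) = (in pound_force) 4.606e-24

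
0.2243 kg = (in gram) 224.3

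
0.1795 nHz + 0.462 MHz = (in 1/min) 2.772e+07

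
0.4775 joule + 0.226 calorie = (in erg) 1.423e+07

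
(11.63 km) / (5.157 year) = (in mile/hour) 0.00016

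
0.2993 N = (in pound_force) 0.06729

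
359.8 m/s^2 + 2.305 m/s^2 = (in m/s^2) 362.1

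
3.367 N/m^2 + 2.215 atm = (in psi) 32.55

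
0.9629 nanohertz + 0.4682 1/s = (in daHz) 0.04682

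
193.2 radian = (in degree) 1.107e+04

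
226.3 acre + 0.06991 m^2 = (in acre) 226.3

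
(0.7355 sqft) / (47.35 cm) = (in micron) 1.443e+05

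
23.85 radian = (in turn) 3.796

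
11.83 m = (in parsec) 3.834e-16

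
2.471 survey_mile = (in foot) 1.305e+04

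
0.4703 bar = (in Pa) 4.703e+04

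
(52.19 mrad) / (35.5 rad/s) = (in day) 1.702e-08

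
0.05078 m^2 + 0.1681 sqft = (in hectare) 6.64e-06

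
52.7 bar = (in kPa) 5270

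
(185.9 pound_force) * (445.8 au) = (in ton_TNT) 1.318e+07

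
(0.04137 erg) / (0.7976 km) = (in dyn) 5.187e-07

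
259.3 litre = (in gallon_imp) 57.04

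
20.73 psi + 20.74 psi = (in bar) 2.859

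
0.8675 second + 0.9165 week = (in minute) 9238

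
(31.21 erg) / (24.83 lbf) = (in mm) 2.826e-05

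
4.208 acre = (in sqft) 1.833e+05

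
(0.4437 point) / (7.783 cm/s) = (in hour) 5.587e-07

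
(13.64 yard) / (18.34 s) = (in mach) 0.001997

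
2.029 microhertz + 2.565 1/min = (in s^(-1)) 0.04275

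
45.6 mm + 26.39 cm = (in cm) 30.95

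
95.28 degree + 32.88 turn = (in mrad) 2.083e+05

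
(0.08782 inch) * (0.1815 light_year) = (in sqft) 4.123e+13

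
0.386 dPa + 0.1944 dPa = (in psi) 8.418e-06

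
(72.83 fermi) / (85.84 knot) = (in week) 2.727e-21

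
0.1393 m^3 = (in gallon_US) 36.8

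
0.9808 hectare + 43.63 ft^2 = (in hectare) 0.9812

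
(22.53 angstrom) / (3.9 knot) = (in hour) 3.119e-13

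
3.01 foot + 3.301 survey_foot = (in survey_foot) 6.311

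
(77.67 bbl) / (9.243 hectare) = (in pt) 0.3787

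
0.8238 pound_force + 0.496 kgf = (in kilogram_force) 0.8697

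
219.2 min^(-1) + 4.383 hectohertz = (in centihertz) 4.42e+04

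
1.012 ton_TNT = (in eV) 2.643e+28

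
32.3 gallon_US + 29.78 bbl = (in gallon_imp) 1068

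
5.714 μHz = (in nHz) 5714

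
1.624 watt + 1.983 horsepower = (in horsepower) 1.985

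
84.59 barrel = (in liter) 1.345e+04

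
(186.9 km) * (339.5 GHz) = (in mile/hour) 1.419e+17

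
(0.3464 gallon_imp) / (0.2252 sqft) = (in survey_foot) 0.2469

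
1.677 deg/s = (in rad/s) 0.02927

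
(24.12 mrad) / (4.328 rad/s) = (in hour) 1.548e-06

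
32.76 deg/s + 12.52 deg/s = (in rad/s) 0.7903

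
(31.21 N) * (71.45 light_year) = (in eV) 1.317e+38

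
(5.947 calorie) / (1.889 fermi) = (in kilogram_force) 1.343e+15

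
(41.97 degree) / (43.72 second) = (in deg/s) 0.96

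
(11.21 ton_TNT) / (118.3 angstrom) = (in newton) 3.965e+18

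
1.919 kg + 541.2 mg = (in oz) 67.71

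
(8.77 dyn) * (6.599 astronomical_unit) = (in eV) 5.404e+26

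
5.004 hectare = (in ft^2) 5.386e+05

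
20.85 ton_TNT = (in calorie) 2.085e+10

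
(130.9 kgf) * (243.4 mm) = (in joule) 312.5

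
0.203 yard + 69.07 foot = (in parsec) 6.883e-16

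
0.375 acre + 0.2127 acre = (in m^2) 2378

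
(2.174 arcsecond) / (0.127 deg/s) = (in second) 0.004755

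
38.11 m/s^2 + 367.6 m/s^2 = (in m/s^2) 405.7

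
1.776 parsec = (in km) 5.48e+13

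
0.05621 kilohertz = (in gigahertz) 5.621e-08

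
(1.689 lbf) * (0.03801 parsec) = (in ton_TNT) 2.106e+06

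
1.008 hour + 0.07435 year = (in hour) 652.3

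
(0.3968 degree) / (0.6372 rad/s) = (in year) 3.446e-10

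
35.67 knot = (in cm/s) 1835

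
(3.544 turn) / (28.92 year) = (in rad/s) 2.442e-08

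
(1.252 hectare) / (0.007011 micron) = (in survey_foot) 5.859e+12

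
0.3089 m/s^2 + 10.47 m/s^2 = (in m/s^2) 10.78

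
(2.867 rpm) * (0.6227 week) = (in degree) 6.478e+06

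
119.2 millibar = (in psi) 1.729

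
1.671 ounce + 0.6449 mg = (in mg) 4.737e+04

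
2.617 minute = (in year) 4.979e-06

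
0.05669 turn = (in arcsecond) 7.347e+04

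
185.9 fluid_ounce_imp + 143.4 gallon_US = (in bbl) 3.448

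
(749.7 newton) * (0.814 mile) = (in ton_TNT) 0.0002347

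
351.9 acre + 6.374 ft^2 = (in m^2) 1.424e+06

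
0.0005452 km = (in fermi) 5.452e+14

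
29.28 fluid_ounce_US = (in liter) 0.8659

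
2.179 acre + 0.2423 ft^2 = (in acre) 2.179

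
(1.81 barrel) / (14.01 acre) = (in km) 5.076e-09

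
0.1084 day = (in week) 0.01549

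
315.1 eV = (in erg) 5.048e-10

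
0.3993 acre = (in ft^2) 1.739e+04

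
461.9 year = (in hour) 4.046e+06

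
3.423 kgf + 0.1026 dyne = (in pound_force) 7.546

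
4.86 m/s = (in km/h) 17.5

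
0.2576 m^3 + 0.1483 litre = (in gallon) 68.09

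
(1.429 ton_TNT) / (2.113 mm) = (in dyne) 2.83e+17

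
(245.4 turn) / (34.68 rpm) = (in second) 424.6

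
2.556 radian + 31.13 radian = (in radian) 33.69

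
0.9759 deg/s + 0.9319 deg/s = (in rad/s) 0.0333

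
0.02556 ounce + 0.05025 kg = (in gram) 50.97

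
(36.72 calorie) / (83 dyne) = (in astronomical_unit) 1.237e-06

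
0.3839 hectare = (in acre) 0.9486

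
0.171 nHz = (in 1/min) 1.026e-08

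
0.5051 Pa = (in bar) 5.051e-06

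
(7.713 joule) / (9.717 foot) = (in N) 2.604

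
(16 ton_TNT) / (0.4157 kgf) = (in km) 1.642e+07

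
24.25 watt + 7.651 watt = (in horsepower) 0.04278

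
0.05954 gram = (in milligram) 59.54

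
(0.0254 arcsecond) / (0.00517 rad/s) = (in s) 2.382e-05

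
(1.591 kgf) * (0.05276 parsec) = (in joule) 2.54e+16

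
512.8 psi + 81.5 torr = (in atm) 35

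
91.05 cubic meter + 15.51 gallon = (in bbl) 573.1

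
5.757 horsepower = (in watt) 4293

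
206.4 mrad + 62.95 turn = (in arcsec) 8.163e+07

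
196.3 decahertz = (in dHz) 1.963e+04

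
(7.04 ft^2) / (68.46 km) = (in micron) 9.554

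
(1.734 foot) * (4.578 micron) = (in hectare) 2.42e-10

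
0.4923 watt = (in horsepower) 0.0006602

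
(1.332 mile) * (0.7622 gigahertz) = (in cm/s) 1.634e+14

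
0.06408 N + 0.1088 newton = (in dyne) 1.729e+04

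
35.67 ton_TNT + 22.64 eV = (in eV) 9.315e+29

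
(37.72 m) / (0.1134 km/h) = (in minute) 19.96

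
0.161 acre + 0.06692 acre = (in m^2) 922.4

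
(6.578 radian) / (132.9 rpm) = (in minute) 0.007878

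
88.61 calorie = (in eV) 2.314e+21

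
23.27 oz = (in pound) 1.454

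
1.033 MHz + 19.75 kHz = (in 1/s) 1.053e+06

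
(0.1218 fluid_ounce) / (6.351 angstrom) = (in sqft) 6.105e+04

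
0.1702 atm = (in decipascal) 1.725e+05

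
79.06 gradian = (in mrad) 1242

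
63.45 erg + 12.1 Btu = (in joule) 1.277e+04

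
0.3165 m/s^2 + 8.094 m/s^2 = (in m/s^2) 8.41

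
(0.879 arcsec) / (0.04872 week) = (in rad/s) 1.446e-10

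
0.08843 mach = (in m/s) 30.11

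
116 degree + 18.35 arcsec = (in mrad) 2025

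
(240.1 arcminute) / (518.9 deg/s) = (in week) 1.275e-08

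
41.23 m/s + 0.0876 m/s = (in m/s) 41.32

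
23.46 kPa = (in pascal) 2.346e+04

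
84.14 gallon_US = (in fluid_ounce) 1.077e+04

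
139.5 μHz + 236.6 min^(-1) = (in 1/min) 236.6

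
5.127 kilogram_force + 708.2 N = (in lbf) 170.5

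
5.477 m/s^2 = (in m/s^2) 5.477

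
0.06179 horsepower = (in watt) 46.08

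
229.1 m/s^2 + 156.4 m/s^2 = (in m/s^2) 385.5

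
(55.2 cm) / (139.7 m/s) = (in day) 4.573e-08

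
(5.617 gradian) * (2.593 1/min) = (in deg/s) 0.2185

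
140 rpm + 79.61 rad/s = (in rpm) 900.2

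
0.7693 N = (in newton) 0.7693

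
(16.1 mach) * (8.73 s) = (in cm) 4.786e+06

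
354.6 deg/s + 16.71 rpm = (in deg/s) 454.9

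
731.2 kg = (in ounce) 2.579e+04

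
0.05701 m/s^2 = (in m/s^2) 0.05701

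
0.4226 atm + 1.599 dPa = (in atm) 0.4226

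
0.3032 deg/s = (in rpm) 0.05053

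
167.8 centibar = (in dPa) 1.678e+06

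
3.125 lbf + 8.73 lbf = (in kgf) 5.377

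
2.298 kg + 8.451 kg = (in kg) 10.75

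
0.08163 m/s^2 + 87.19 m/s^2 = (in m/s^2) 87.27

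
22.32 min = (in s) 1339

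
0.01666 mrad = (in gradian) 0.001061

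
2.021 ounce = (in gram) 57.29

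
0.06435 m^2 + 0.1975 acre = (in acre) 0.1975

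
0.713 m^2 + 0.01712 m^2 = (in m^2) 0.7301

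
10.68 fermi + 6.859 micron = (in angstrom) 6.859e+04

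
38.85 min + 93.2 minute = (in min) 132.1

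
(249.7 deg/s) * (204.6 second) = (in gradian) 5.677e+04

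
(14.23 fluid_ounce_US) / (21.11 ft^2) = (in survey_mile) 1.333e-07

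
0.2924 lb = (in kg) 0.1326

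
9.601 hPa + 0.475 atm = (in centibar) 49.09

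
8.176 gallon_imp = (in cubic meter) 0.03717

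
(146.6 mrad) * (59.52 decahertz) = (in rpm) 833.2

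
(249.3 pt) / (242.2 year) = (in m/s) 1.151e-11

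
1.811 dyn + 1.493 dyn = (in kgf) 3.369e-06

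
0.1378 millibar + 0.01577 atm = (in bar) 0.01612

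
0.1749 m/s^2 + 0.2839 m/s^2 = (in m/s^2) 0.4588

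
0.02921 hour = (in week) 0.0001739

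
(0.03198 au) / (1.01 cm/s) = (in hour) 1.316e+08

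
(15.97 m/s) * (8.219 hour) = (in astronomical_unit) 3.159e-06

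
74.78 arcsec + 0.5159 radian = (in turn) 0.08217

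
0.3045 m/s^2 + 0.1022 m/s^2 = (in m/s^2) 0.4067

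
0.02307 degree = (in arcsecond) 83.05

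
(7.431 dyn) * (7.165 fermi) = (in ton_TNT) 1.273e-28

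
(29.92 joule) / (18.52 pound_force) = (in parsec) 1.177e-17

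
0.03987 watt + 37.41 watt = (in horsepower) 0.05022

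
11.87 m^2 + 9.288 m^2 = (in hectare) 0.002116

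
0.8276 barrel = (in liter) 131.6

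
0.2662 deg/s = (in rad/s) 0.004646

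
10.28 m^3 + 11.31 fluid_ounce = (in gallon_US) 2716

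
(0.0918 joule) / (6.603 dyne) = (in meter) 1390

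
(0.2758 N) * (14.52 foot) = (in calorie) 0.2917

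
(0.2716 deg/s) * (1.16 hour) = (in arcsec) 4.083e+06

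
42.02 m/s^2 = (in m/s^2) 42.02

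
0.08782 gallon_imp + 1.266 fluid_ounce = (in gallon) 0.1154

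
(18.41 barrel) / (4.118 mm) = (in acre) 0.1756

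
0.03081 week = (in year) 0.0005909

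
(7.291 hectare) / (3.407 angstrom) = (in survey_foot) 7.021e+14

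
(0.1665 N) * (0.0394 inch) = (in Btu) 1.579e-07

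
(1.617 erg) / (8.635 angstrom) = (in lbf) 42.1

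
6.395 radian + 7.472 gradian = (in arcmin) 2.239e+04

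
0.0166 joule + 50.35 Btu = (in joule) 5.312e+04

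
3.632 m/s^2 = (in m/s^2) 3.632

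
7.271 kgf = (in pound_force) 16.03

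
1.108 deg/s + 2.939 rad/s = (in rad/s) 2.958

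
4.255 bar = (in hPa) 4255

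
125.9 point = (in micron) 4.441e+04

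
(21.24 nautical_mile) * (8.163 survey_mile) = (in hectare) 5.168e+04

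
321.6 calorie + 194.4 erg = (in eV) 8.398e+21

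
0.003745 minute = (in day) 2.601e-06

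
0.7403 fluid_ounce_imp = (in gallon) 0.005557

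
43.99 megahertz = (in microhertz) 4.399e+13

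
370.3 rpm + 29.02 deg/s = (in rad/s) 39.28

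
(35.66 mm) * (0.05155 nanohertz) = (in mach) 5.399e-15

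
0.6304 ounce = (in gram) 17.87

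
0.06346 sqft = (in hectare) 5.896e-07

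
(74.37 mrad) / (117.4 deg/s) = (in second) 0.0363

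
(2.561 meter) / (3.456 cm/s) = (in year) 2.35e-06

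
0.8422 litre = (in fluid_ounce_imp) 29.64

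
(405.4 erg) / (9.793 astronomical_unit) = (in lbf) 6.221e-18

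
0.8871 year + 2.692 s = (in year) 0.8871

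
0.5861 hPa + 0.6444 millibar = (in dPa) 1230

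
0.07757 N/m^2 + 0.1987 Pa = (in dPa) 2.763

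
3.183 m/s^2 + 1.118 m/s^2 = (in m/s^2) 4.301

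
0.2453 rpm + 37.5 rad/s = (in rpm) 358.3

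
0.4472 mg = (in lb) 9.859e-07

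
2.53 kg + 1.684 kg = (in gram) 4214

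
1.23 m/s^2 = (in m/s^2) 1.23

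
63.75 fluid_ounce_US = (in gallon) 0.498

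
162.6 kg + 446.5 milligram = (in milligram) 1.626e+08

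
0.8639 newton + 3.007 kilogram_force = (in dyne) 3.035e+06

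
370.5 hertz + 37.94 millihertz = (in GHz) 3.705e-07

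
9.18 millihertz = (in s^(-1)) 0.00918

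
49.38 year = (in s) 1.557e+09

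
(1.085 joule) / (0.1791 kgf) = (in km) 0.0006178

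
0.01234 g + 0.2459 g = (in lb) 0.0005693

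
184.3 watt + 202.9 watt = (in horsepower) 0.5192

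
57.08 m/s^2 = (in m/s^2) 57.08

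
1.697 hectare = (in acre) 4.193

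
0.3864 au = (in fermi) 5.78e+25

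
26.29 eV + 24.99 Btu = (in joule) 2.637e+04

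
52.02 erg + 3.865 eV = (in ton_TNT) 1.243e-15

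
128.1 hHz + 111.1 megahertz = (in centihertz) 1.111e+10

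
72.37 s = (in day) 0.0008376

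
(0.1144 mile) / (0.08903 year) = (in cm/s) 0.006557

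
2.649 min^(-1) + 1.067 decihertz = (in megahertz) 1.509e-07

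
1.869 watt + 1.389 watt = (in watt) 3.258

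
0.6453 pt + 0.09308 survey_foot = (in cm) 2.86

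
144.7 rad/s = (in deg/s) 8291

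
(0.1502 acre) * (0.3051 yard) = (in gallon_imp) 3.73e+04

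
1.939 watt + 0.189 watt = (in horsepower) 0.002854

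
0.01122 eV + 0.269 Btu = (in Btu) 0.269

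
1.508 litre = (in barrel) 0.009485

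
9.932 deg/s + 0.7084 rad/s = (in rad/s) 0.8817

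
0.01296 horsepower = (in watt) 9.664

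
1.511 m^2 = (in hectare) 0.0001511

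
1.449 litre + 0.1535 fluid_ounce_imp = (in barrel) 0.009141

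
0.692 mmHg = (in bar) 0.0009226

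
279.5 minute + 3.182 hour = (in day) 0.3267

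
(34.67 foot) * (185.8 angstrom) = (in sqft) 2.113e-06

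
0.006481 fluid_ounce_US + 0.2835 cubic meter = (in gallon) 74.89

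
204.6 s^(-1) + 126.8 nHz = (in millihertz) 2.046e+05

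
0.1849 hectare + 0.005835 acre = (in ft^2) 2.016e+04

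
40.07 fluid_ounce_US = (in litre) 1.185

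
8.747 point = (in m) 0.003086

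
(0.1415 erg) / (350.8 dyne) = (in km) 4.034e-09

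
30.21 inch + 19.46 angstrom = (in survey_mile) 0.0004768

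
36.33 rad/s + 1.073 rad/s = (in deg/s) 2143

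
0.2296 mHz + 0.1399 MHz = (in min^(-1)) 8.394e+06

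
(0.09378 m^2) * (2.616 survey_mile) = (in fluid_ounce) 1.335e+07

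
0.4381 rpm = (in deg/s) 2.629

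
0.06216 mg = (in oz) 2.193e-06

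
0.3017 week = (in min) 3041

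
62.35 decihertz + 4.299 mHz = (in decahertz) 0.6239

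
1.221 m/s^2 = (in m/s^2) 1.221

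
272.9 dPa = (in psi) 0.003958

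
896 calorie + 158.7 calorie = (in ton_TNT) 1.055e-06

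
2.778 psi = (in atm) 0.189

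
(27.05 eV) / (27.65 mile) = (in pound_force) 2.19e-23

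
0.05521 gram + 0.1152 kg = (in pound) 0.2541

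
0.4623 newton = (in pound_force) 0.1039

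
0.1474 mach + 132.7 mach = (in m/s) 4.523e+04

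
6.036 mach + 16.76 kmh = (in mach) 6.05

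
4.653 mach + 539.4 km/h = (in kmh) 6243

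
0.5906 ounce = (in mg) 1.674e+04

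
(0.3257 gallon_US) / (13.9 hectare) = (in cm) 8.87e-07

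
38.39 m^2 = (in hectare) 0.003839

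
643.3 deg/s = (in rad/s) 11.23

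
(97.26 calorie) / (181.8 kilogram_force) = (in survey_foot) 0.7489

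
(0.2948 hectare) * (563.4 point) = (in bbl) 3685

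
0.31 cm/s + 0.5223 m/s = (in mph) 1.175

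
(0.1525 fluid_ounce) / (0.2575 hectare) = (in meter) 1.751e-09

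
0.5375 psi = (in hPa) 37.06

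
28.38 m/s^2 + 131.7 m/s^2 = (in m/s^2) 160.1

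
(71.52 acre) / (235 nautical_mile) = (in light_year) 7.029e-17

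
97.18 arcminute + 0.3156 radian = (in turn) 0.05473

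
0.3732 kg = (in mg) 3.732e+05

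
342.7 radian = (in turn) 54.54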